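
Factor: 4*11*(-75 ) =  - 3300=-2^2*3^1*5^2*11^1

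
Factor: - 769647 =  - 3^1 * 151^1*1699^1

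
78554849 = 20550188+58004661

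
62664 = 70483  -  7819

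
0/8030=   0 = 0.00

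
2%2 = 0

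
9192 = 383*24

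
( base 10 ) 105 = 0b1101001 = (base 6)253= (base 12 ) 89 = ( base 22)4h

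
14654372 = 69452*211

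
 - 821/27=- 31  +  16/27 = -30.41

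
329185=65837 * 5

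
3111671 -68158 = 3043513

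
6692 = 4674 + 2018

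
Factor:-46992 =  - 2^4 * 3^1 * 11^1 *89^1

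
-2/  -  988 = 1/494 = 0.00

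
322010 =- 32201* (- 10 )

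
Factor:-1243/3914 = -2^(-1 )*11^1*19^( - 1)*103^( - 1)*113^1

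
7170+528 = 7698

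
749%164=93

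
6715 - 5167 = 1548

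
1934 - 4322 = -2388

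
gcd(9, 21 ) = 3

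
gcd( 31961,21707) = 1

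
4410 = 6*735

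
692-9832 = - 9140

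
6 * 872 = 5232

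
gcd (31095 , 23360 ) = 5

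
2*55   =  110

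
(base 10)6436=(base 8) 14444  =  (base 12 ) 3884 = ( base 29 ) 7ir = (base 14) 24BA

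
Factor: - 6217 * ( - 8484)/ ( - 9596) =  - 13186257/2399 = - 3^1*7^1 * 101^1*2399^ ( - 1)*6217^1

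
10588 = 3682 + 6906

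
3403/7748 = 3403/7748  =  0.44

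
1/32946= 1/32946 = 0.00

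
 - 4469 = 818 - 5287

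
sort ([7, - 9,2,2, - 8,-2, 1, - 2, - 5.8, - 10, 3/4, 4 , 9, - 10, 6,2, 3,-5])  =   [ - 10,-10, - 9, - 8,-5.8, - 5, - 2, - 2,3/4, 1, 2, 2,2, 3,4, 6,7, 9 ]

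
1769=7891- 6122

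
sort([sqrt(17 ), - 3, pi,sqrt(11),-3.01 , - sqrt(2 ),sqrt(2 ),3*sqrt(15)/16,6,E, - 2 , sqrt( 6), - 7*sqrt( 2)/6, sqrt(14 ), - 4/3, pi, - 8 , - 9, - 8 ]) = [ - 9,  -  8, - 8, - 3.01, -3, - 2, - 7*sqrt(2 ) /6 , - sqrt ( 2 ),  -  4/3,  3*sqrt( 15)/16, sqrt( 2) , sqrt(6 ), E, pi, pi, sqrt(11), sqrt(14) , sqrt ( 17), 6 ] 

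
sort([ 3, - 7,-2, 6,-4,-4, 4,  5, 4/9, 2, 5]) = [ -7,  -  4, - 4, - 2, 4/9, 2, 3, 4, 5, 5,6]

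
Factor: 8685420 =2^2 * 3^1*5^1 * 144757^1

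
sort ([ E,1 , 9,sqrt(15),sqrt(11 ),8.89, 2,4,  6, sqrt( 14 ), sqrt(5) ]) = [1, 2, sqrt(5 ),E,sqrt( 11),  sqrt( 14),  sqrt (15 ), 4, 6, 8.89, 9]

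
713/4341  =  713/4341  =  0.16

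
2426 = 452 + 1974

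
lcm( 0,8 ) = 0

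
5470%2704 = 62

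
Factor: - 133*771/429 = -34181/143 = - 7^1 * 11^( - 1)*13^ ( - 1 ) * 19^1*257^1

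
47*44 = 2068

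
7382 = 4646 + 2736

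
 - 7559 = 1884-9443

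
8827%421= 407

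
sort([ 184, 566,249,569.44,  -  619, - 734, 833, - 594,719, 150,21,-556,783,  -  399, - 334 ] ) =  [ - 734, - 619, - 594,-556,-399,-334  ,  21 , 150,184,249, 566,569.44, 719, 783 , 833 ]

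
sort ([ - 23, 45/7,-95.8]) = [ - 95.8, - 23, 45/7]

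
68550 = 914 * 75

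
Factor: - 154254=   -  2^1*3^1*47^1*547^1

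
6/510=1/85 = 0.01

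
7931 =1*7931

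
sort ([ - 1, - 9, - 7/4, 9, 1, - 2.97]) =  [ -9 ,  -  2.97, - 7/4, - 1,1, 9] 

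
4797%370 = 357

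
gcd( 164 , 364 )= 4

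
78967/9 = 78967/9=8774.11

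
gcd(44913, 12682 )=1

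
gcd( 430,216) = 2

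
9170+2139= 11309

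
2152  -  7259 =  - 5107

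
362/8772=181/4386  =  0.04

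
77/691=77/691 = 0.11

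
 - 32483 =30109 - 62592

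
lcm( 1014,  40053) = 80106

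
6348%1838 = 834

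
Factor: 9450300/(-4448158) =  - 4725150/2224079=-  2^1*3^1*5^2 *11^( - 1)*13^( - 1)*17^2*103^( - 1 )* 109^1*151^( - 1)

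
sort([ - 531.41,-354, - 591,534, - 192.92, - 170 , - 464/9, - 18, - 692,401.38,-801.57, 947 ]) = [-801.57 , - 692, - 591, - 531.41, - 354, - 192.92,-170 ,  -  464/9, - 18 , 401.38,534, 947] 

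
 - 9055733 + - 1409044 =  - 10464777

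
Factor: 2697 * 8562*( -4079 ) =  - 94191101406 = -2^1*3^2*29^1*31^1 * 1427^1*4079^1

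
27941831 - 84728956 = - 56787125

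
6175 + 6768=12943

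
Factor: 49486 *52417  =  2593907662 = 2^1*23^1*43^1*53^1* 109^1*227^1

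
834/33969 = 278/11323 =0.02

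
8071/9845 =8071/9845 = 0.82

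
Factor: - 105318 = -2^1*3^2*5851^1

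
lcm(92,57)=5244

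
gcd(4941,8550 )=9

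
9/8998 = 9/8998 =0.00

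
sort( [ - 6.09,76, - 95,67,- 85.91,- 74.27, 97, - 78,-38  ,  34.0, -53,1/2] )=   [ - 95,-85.91, - 78 , - 74.27,-53, - 38,  -  6.09,1/2, 34.0,67,76,97] 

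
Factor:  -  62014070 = -2^1*5^1*223^1*27809^1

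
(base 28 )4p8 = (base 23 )763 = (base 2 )111100000100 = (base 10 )3844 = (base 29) 4GG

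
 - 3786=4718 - 8504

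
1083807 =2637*411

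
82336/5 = 16467+ 1/5 = 16467.20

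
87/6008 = 87/6008 = 0.01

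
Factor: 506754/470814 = 3^1*47^1*131^( - 1 )= 141/131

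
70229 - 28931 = 41298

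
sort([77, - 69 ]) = [- 69, 77 ]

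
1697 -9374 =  - 7677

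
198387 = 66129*3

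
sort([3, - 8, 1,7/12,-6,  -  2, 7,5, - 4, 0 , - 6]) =[- 8, - 6, - 6, - 4, - 2,  0,7/12,  1,3,  5, 7 ] 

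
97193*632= 61425976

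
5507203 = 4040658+1466545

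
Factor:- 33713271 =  - 3^2*1201^1*3119^1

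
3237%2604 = 633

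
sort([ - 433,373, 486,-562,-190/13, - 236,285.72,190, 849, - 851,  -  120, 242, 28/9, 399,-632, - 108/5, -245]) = [ - 851, - 632, - 562, - 433,  -  245,  -  236, - 120, - 108/5 , - 190/13, 28/9, 190,242,285.72,373,399,486  ,  849]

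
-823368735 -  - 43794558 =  - 779574177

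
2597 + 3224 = 5821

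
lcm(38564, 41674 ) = 2583788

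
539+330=869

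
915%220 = 35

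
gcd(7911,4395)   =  879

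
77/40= 77/40 = 1.93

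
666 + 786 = 1452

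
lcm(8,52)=104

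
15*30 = 450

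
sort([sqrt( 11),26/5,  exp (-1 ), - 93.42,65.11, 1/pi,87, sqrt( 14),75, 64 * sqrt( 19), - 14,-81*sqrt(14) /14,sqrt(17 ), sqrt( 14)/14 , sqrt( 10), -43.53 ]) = [ - 93.42, -43.53, - 81 * sqrt (14 ) /14,-14,sqrt(14)/14,1/pi,exp (-1 ) , sqrt( 10), sqrt(11),sqrt( 14),sqrt( 17 ),26/5,65.11, 75,87,64*sqrt(19 )]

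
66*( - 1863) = -122958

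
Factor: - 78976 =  - 2^7*617^1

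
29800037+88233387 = 118033424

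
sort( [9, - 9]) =[ - 9,9 ] 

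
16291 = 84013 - 67722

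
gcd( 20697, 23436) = 3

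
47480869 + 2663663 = 50144532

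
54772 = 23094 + 31678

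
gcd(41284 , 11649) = 1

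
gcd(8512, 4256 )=4256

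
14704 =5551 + 9153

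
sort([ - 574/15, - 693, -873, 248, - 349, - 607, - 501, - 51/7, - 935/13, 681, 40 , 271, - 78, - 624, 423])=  [ - 873, - 693, - 624, - 607, - 501, - 349, - 78, - 935/13,-574/15, - 51/7, 40 , 248, 271, 423,  681]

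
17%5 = 2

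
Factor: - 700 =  - 2^2*5^2*7^1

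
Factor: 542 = 2^1*271^1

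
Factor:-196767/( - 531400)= 2^( - 3 )*3^2* 5^( -2 ) * 2657^(-1)*21863^1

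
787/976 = 787/976 = 0.81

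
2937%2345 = 592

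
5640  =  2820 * 2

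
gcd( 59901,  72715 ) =1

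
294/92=3  +  9/46= 3.20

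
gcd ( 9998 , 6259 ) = 1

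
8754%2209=2127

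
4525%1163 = 1036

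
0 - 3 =-3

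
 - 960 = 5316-6276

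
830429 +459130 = 1289559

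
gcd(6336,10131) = 33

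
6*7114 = 42684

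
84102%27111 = 2769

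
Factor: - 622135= - 5^1*124427^1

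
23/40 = 23/40= 0.57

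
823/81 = 823/81 = 10.16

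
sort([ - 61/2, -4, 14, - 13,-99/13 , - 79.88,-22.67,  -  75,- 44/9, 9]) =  [-79.88, - 75,-61/2,-22.67,  -  13, - 99/13,-44/9,-4,9, 14]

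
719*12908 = 9280852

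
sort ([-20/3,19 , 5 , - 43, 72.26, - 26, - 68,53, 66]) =[ - 68,  -  43,  -  26, - 20/3, 5,19,53,66, 72.26 ] 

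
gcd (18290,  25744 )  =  2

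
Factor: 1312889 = 1312889^1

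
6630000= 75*88400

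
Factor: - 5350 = -2^1*5^2*107^1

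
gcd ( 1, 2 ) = 1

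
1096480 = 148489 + 947991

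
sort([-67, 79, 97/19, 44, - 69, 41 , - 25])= [ - 69, - 67 , - 25, 97/19,41 , 44, 79 ] 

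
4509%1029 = 393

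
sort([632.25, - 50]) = [- 50, 632.25]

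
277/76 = 277/76=3.64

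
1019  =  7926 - 6907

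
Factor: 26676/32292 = 19/23 = 19^1*23^( - 1 )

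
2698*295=795910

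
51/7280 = 51/7280 = 0.01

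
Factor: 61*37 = 2257 = 37^1*61^1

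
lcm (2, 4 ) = 4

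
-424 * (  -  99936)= 42372864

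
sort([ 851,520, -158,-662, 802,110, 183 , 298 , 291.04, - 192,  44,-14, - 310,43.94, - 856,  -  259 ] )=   [ - 856, - 662, - 310, - 259, - 192, - 158, - 14,43.94,44, 110,183,  291.04,298, 520,802,851 ]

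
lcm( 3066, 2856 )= 208488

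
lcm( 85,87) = 7395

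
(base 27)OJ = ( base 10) 667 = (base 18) 211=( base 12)477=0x29b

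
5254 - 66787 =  - 61533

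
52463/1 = 52463 = 52463.00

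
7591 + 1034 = 8625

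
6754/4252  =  1 + 1251/2126 = 1.59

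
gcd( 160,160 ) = 160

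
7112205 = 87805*81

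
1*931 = 931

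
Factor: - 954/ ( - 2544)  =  3/8 =2^( - 3)*3^1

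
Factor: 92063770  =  2^1*5^1*37^1 *248821^1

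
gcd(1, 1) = 1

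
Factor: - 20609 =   -  37^1*557^1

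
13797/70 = 1971/10  =  197.10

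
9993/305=9993/305 =32.76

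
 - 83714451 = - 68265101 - 15449350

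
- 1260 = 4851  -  6111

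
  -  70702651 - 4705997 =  - 75408648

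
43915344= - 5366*( - 8184 ) 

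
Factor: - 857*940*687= - 553433460 = - 2^2 * 3^1 * 5^1 * 47^1 * 229^1 * 857^1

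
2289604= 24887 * 92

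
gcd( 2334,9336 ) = 2334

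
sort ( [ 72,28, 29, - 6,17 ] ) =[  -  6, 17,  28,29,72 ] 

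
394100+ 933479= 1327579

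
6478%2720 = 1038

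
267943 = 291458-23515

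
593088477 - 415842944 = 177245533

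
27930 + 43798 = 71728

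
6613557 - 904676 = 5708881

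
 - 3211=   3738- 6949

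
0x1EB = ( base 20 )14B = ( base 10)491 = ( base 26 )IN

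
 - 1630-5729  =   - 7359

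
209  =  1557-1348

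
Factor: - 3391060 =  - 2^2 * 5^1 * 169553^1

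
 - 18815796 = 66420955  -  85236751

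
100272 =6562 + 93710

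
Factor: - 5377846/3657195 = - 2^1*3^( - 2)*5^( - 1 )*67^(-1 )*79^1*101^1*337^1*1213^ ( - 1 ) 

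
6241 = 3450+2791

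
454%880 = 454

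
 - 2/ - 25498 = 1/12749 = 0.00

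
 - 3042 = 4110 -7152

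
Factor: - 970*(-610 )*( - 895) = -529571500=- 2^2*5^3*61^1*97^1*179^1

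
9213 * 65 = 598845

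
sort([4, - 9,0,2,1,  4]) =[ - 9, 0,1, 2,4,4] 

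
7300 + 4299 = 11599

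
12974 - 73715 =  - 60741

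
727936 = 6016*121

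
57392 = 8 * 7174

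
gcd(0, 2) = 2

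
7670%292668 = 7670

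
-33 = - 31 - 2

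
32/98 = 16/49 = 0.33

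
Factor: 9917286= 2^1*3^1*1652881^1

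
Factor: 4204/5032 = 1051/1258 = 2^ ( - 1)*17^( - 1)*37^( - 1)*1051^1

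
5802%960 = 42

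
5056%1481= 613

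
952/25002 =476/12501 = 0.04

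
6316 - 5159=1157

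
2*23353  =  46706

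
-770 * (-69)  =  53130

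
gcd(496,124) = 124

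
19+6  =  25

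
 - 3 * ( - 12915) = 38745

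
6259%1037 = 37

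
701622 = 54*12993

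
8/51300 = 2/12825 = 0.00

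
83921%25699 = 6824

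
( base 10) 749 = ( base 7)2120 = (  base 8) 1355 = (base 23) 19D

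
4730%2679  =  2051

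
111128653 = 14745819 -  - 96382834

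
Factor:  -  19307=- 43^1 * 449^1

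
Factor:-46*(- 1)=2^1*23^1= 46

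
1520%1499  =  21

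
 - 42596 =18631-61227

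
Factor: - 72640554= - 2^1*3^1*7^1*89^1 * 19433^1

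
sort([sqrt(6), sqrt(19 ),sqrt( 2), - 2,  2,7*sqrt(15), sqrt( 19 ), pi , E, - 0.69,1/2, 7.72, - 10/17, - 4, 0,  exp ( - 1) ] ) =[ - 4, -2, - 0.69, - 10/17,0,exp(  -  1 ),  1/2,sqrt (2),2, sqrt (6),E , pi,sqrt( 19 ),sqrt (19), 7.72,7*sqrt(15 )]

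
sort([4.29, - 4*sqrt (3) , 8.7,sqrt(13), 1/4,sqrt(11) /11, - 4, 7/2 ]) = [ - 4* sqrt ( 3),-4, 1/4,  sqrt(11)/11,7/2,  sqrt ( 13),4.29  ,  8.7 ] 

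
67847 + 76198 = 144045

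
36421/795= 45 + 646/795 = 45.81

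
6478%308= 10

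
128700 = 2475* 52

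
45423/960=15141/320= 47.32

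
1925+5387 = 7312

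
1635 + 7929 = 9564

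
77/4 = 77/4 = 19.25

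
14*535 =7490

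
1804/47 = 1804/47 = 38.38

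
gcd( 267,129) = 3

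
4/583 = 4/583 = 0.01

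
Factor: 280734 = 2^1*3^1*71^1*659^1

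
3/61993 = 3/61993 = 0.00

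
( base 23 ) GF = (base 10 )383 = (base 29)D6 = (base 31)cb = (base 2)101111111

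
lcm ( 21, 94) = 1974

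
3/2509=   3/2509 = 0.00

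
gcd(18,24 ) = 6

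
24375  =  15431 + 8944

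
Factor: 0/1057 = 0^1 = 0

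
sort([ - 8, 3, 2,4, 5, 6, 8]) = [  -  8,2,3 , 4, 5, 6, 8 ] 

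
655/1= 655=655.00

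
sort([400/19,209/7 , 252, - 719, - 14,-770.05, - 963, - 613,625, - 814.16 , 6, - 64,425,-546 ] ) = [ - 963,  -  814.16,  -  770.05, - 719, - 613, - 546, - 64, - 14 , 6,400/19, 209/7, 252, 425,625 ]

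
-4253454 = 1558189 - 5811643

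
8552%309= 209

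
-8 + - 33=-41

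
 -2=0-2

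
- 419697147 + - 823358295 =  - 1243055442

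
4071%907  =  443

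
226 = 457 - 231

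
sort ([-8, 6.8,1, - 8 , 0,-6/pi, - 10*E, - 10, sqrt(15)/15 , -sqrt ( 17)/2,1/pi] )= [ - 10*E, - 10, - 8,-8, -sqrt( 17 )/2, - 6/pi,0 , sqrt( 15 )/15,1/pi,1,6.8]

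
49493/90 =49493/90=549.92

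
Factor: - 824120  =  - 2^3*5^1*11^1 *1873^1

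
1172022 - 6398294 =-5226272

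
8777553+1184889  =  9962442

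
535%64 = 23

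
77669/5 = 77669/5  =  15533.80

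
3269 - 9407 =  - 6138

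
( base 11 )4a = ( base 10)54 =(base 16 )36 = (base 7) 105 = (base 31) 1n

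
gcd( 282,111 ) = 3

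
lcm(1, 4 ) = 4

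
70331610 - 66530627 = 3800983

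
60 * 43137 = 2588220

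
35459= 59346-23887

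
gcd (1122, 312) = 6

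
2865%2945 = 2865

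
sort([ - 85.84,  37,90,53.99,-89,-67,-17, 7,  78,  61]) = [ - 89,-85.84, - 67 , - 17,7 , 37 , 53.99,61,  78,90]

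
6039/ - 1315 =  - 5  +  536/1315 = - 4.59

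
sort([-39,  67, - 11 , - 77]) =[ - 77, - 39, - 11,67 ]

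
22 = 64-42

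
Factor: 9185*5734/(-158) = -26333395/79 = - 5^1*11^1 * 47^1 * 61^1*79^(  -  1)*167^1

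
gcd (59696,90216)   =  56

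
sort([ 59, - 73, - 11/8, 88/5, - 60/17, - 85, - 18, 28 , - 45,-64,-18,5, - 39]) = [ - 85,-73, -64,-45, - 39 ,- 18 , - 18, - 60/17, - 11/8 , 5,88/5, 28, 59 ]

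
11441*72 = 823752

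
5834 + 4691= 10525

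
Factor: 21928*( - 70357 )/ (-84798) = 2^2 * 3^(-2)*19^1*23^2* 673^( - 1)*2741^1 = 110199164/6057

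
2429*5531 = 13434799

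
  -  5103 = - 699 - 4404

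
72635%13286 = 6205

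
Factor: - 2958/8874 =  - 1/3 =- 3^( - 1 ) 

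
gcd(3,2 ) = 1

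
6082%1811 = 649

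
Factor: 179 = 179^1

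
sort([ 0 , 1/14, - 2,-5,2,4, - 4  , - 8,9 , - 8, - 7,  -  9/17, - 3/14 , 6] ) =[ - 8, - 8, - 7, - 5, - 4, - 2  , - 9/17,-3/14,0, 1/14,2,4,6, 9 ] 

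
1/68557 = 1/68557 = 0.00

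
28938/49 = 590 + 4/7=590.57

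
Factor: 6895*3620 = 24959900 = 2^2 * 5^2 * 7^1 * 181^1 * 197^1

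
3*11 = 33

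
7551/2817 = 2 + 213/313=2.68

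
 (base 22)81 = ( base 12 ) 129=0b10110001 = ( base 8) 261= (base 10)177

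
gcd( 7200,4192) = 32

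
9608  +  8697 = 18305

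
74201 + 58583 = 132784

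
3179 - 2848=331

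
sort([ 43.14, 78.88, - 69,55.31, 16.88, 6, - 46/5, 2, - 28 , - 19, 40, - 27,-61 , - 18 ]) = [ - 69  ,-61,-28, - 27, - 19 , - 18, - 46/5,2, 6,  16.88, 40, 43.14,55.31,  78.88]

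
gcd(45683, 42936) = 1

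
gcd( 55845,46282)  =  73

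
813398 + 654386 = 1467784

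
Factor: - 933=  - 3^1 * 311^1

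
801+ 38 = 839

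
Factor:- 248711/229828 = -2^(  -  2) * 73^1*3407^1*57457^(-1)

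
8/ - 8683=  - 8/8683 = -0.00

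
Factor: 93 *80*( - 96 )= - 2^9*3^2*5^1*31^1= - 714240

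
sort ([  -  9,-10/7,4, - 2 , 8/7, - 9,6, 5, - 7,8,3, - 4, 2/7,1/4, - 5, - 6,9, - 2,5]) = [ - 9, - 9,-7,-6,  -  5,-4, - 2,  -  2, - 10/7 , 1/4, 2/7,  8/7, 3, 4, 5,5, 6, 8,9] 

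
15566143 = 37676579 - 22110436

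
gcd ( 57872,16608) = 16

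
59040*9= 531360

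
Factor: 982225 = 5^2*101^1*389^1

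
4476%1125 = 1101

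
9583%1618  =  1493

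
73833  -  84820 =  - 10987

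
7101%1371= 246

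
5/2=2 + 1/2=2.50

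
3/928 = 3/928 = 0.00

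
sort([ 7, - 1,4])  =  [ - 1,4 , 7] 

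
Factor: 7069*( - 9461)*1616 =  - 2^4*101^1*7069^1*9461^1 = -108077771344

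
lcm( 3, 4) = 12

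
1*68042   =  68042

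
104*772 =80288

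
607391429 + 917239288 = 1524630717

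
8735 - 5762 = 2973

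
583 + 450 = 1033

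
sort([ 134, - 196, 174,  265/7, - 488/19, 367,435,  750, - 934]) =[-934,- 196, - 488/19,265/7,134, 174, 367, 435, 750 ]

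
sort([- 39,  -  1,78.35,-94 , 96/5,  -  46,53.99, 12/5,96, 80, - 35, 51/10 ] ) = [ - 94, - 46, - 39  , - 35, - 1,  12/5, 51/10,96/5,53.99 , 78.35,  80 , 96]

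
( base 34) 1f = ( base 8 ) 61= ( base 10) 49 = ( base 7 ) 100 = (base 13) 3A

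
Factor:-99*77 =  - 3^2*7^1*11^2 = - 7623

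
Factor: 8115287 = 89^1 * 91183^1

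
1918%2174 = 1918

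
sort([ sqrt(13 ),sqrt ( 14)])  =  [ sqrt (13 ), sqrt( 14)]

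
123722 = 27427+96295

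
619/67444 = 619/67444 = 0.01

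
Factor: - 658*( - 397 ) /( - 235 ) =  - 5558/5=- 2^1*5^(-1 )*7^1*397^1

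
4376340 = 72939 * 60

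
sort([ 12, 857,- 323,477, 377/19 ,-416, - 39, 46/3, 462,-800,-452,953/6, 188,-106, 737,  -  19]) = [-800,-452, - 416, - 323, - 106, - 39,- 19, 12, 46/3, 377/19, 953/6, 188,462, 477, 737, 857] 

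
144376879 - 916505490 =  - 772128611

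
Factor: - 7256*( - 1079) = 7829224 = 2^3*13^1  *  83^1*907^1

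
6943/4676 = 1+2267/4676 =1.48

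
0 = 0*730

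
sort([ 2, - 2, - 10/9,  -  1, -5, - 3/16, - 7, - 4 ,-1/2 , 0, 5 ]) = [ - 7, - 5, - 4,  -  2,  -  10/9, - 1, - 1/2,- 3/16,0,2,5 ]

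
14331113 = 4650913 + 9680200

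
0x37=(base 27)21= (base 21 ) 2D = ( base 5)210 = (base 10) 55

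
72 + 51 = 123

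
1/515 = 1/515 = 0.00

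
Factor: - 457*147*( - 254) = 2^1*3^1*7^2 * 127^1*457^1=17063466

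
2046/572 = 93/26 = 3.58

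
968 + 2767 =3735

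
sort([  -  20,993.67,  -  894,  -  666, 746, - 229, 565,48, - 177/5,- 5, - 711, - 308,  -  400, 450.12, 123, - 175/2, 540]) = [ - 894, - 711, - 666, - 400,-308, - 229, - 175/2, - 177/5, - 20, - 5,48, 123, 450.12, 540,565,  746, 993.67 ] 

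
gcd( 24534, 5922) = 846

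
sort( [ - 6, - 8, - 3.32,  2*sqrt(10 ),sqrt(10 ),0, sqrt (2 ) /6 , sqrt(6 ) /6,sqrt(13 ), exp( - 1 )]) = [ - 8, - 6, - 3.32 , 0, sqrt(2 )/6,exp( - 1),sqrt ( 6)/6,sqrt(10),sqrt( 13), 2*sqrt( 10)]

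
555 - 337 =218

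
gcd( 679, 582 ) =97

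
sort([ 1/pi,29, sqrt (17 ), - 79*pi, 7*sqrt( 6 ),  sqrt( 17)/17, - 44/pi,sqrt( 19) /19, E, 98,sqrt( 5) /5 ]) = [ - 79*pi,  -  44/pi, sqrt( 19) /19, sqrt( 17 )/17,  1/pi,sqrt( 5) /5,E , sqrt( 17), 7*sqrt( 6),29,98] 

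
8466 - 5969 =2497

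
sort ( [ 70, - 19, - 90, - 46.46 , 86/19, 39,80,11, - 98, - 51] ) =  [ - 98, - 90, - 51, - 46.46, - 19, 86/19, 11 , 39,70,  80]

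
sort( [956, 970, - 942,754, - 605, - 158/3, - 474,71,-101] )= [-942, - 605, - 474, - 101,-158/3,71,754, 956,970] 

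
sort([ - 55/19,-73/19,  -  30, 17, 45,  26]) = [ - 30, - 73/19, - 55/19,17,26, 45]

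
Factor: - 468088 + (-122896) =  - 2^3*31^1 * 2383^1  =  - 590984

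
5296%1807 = 1682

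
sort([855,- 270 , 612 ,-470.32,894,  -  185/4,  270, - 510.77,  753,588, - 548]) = [-548,  -  510.77, - 470.32 , - 270, - 185/4, 270,  588, 612,753,855, 894 ] 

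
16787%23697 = 16787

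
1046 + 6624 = 7670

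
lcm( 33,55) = 165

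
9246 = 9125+121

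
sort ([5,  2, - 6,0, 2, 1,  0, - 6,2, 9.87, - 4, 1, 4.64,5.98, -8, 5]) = [ - 8 , - 6,-6, - 4 , 0, 0,1,1, 2, 2, 2, 4.64, 5, 5, 5.98, 9.87]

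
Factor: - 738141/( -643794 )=246047/214598= 2^(- 1 )*31^1*61^(-1)*1759^(-1 )*7937^1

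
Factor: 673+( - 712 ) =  - 39 = - 3^1 * 13^1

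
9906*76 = 752856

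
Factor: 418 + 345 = 7^1*109^1 = 763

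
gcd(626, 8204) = 2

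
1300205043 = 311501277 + 988703766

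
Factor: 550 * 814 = 2^2*5^2*11^2*37^1= 447700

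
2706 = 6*451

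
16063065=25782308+  -  9719243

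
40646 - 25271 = 15375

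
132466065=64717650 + 67748415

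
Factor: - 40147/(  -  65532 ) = 2^( -2 ) * 3^ ( - 1 )*19^1*43^( - 1 )*127^ ( - 1 )*2113^1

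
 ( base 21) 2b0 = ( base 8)2131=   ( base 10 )1113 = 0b10001011001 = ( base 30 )173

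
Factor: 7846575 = 3^1*5^2*11^1* 9511^1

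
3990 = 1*3990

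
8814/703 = 8814/703 = 12.54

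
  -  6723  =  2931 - 9654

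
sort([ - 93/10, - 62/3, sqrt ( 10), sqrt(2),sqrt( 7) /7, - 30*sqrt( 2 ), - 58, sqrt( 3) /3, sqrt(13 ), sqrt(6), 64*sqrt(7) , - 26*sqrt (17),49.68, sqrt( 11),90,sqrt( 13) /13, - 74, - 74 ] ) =[ - 26*sqrt(17 ), - 74,-74, - 58,-30*sqrt( 2 ), - 62/3, - 93/10,sqrt(13)/13, sqrt( 7 ) /7, sqrt( 3)/3,sqrt( 2 ), sqrt( 6 ) , sqrt( 10 ), sqrt (11),sqrt( 13), 49.68, 90, 64*sqrt( 7) ] 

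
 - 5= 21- 26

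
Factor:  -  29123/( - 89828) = 2^( - 2 )*17^( - 1) *1321^( - 1 )*29123^1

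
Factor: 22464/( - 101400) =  - 2^3*3^2*5^( - 2 )*13^(-1) = -72/325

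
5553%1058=263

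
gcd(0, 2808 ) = 2808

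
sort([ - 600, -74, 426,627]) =[ - 600, -74, 426,627 ] 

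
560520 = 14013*40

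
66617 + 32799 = 99416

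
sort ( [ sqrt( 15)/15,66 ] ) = [ sqrt (15)/15, 66]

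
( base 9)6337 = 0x122B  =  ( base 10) 4651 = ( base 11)3549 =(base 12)2837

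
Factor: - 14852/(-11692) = 47/37 =37^( - 1)*47^1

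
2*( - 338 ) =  - 676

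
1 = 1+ 0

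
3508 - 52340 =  - 48832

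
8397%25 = 22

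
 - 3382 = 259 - 3641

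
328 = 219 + 109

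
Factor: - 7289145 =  - 3^2 *5^1*43^1 * 3767^1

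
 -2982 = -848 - 2134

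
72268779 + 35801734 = 108070513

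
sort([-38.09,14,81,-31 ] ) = [ - 38.09 ,-31,14,  81]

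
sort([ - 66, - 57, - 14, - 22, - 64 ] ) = [ - 66, - 64, - 57, - 22, - 14]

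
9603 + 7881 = 17484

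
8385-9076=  - 691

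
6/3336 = 1/556 = 0.00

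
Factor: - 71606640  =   - 2^4*3^1*5^1*7^2*6089^1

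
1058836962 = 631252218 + 427584744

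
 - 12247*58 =- 710326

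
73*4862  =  354926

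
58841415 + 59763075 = 118604490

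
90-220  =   - 130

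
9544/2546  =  4772/1273  =  3.75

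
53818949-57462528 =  - 3643579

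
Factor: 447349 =7^1*63907^1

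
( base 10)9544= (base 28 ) C4O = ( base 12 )5634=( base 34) 88o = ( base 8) 22510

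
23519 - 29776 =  - 6257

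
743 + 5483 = 6226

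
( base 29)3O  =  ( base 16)6f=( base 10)111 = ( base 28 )3R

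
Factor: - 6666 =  - 2^1*3^1*11^1*101^1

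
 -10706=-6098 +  - 4608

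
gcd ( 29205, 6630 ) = 15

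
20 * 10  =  200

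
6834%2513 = 1808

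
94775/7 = 94775/7 = 13539.29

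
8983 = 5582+3401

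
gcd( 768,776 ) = 8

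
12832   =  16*802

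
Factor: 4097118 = 2^1*3^1 * 331^1*2063^1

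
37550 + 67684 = 105234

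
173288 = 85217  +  88071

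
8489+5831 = 14320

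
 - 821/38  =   - 821/38 = - 21.61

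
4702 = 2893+1809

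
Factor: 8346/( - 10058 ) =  - 39/47 = - 3^1*13^1*47^( - 1)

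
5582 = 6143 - 561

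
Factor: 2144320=2^6*5^1*6701^1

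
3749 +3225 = 6974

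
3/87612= 1/29204 = 0.00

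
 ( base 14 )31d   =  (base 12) 433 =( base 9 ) 753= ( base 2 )1001100111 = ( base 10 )615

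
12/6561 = 4/2187 = 0.00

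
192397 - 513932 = - 321535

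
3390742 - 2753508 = 637234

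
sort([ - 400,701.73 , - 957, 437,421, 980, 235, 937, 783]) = [ - 957, - 400, 235, 421,437,701.73, 783,937, 980]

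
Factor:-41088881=- 17^1*197^1* 12269^1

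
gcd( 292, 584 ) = 292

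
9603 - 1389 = 8214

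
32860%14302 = 4256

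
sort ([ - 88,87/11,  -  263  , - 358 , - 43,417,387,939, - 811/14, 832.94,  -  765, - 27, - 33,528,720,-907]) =[ - 907, - 765 , - 358,-263, - 88, - 811/14, - 43, - 33, - 27,87/11,387 , 417,528 , 720,832.94,  939] 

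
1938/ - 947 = -1938/947 = - 2.05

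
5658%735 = 513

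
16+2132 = 2148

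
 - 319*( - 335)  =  106865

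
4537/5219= 4537/5219= 0.87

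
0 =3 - 3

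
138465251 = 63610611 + 74854640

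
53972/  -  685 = -79 + 143/685 = -78.79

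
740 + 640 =1380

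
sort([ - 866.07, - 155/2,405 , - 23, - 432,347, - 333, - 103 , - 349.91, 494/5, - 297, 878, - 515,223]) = [ - 866.07 , - 515, - 432,-349.91, - 333, - 297, - 103, - 155/2, - 23, 494/5,  223,347,405,878] 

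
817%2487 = 817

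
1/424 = 1/424 = 0.00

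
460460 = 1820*253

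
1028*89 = 91492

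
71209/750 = 71209/750 = 94.95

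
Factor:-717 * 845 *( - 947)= 573754155 = 3^1*5^1*13^2* 239^1*  947^1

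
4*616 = 2464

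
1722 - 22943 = - 21221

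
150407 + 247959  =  398366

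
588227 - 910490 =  -322263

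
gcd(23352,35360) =8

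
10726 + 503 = 11229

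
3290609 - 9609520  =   - 6318911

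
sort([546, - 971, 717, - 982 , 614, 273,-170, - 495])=[ - 982, - 971 , - 495, - 170,273,546,614, 717]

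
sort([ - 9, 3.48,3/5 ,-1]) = [ - 9,  -  1, 3/5 , 3.48 ] 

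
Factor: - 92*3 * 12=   -2^4*3^2*23^1= -3312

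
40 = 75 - 35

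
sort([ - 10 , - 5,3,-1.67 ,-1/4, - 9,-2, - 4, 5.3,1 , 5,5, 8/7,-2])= [-10,-9, - 5,-4,-2,  -  2, - 1.67, - 1/4, 1,8/7,3,5,5,5.3 ] 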